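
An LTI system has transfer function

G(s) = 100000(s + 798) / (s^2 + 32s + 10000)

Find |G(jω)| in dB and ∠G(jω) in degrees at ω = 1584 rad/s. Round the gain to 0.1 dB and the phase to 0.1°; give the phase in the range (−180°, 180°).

37.0 dB, -115.6°

At s = jω = j1584:
zero (s+798): 798 + j1584 → |·| = √(798²+1584²) = √3145860 ≈ 1773.7, ∠ = arctan(1584/798) ≈ 63.26°
quadratic: (j1584)² + 32·j1584 + 10000 = -2499056 + j50688 → |·| ≈ 2.4996e+06, ∠ ≈ 178.84°
|G| = 100000 · 1773.7 / 2.4996e+06 ≈ 70.959
Gain = 20 log₁₀(70.959) ≈ 37.02 dB
∠G = 63.26° − 178.84° = -115.58°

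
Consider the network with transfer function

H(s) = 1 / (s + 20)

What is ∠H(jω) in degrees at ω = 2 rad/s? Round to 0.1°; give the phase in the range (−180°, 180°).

Substitute s = j2:
Numerator: 1 = 1 + j0
Denominator: (j2) + 20 = 20 + j2
|N| = √(1² + 0²) ≈ 1, ∠N ≈ 0.00°
|D| = √(20² + 2²) ≈ 20.1, ∠D ≈ 5.71°
∠H = 0.00° − 5.71° = -5.71°

-5.7°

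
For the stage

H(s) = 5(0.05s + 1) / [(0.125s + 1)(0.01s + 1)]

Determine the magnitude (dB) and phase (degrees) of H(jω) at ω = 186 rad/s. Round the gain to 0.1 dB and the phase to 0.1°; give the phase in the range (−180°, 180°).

-0.4 dB, -65.4°

At ω = 186 rad/s:
zero (1 + j186·0.05) = 1 + j9.3 → |·| ≈ 9.3536, ∠ ≈ 83.86°
pole (1 + j186·0.125) = 1 + j23.25 → |·| ≈ 23.271, ∠ ≈ 87.54°
pole (1 + j186·0.01) = 1 + j1.86 → |·| ≈ 2.1118, ∠ ≈ 61.74°
|H| = 5 · 9.3536 / (23.271 · 2.1118) ≈ 0.95166
Gain = 20 log₁₀(0.95166) ≈ -0.43 dB
∠H = (83.86°) − (87.54° + 61.74°) = -65.42°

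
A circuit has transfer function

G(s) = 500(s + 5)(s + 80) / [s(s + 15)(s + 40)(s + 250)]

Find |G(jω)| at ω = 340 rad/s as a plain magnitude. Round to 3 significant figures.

0.00355

At s = jω = j340:
zero (s+5): 5 + j340 → |·| = √(5²+340²) = √115625 ≈ 340.04, ∠ = arctan(340/5) ≈ 89.16°
zero (s+80): 80 + j340 → |·| = √(80²+340²) = √122000 ≈ 349.28, ∠ = arctan(340/80) ≈ 76.76°
pole (s+15): 15 + j340 → |·| = √(15²+340²) = √115825 ≈ 340.33, ∠ = arctan(340/15) ≈ 87.47°
pole (s+40): 40 + j340 → |·| = √(40²+340²) = √117200 ≈ 342.34, ∠ = arctan(340/40) ≈ 83.29°
pole (s+250): 250 + j340 → |·| = √(250²+340²) = √178100 ≈ 422.02, ∠ = arctan(340/250) ≈ 53.67°
pole at origin: |s| = 340, ∠ = 90.00° (in denominator)
|G| = 500 · 1.1877e+05 / 1.6717e+10 ≈ 0.0035524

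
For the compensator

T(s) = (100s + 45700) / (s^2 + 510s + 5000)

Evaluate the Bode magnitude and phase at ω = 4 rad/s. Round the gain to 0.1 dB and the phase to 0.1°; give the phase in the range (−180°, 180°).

18.6 dB, -21.8°

Substitute s = j4:
Numerator: 100(j4) + 45700 = 45700 + j400
Denominator: (j4)^2 + 510(j4) + 5000 = 4984 + j2040
|N| = √(45700² + 400²) ≈ 45702, ∠N ≈ 0.50°
|D| = √(4984² + 2040²) ≈ 5385.3, ∠D ≈ 22.26°
|T| = 45702 / 5385.3 ≈ 8.4864
Gain = 20 log₁₀(8.4864) ≈ 18.57 dB
∠T = 0.50° − 22.26° = -21.76°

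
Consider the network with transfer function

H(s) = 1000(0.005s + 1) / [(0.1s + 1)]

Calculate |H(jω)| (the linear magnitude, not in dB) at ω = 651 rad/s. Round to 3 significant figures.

At ω = 651 rad/s:
zero (1 + j651·0.005) = 1 + j3.255 → |·| ≈ 3.4051, ∠ ≈ 72.92°
pole (1 + j651·0.1) = 1 + j65.1 → |·| ≈ 65.108, ∠ ≈ 89.12°
|H| = 1000 · 3.4051 / (65.108) ≈ 52.299

52.3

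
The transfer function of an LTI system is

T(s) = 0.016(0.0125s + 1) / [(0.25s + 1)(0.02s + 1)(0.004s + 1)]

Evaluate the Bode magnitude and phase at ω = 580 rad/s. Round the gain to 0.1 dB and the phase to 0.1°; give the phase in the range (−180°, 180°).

At ω = 580 rad/s:
zero (1 + j580·0.0125) = 1 + j7.25 → |·| ≈ 7.3186, ∠ ≈ 82.15°
pole (1 + j580·0.25) = 1 + j145 → |·| ≈ 145, ∠ ≈ 89.60°
pole (1 + j580·0.02) = 1 + j11.6 → |·| ≈ 11.643, ∠ ≈ 85.07°
pole (1 + j580·0.004) = 1 + j2.32 → |·| ≈ 2.5263, ∠ ≈ 66.68°
|T| = 0.016 · 7.3186 / (145 · 11.643 · 2.5263) ≈ 2.7456e-05
Gain = 20 log₁₀(2.7456e-05) ≈ -91.23 dB
∠T = (82.15°) − (89.60° + 85.07° + 66.68°) = -159.20°

-91.2 dB, -159.2°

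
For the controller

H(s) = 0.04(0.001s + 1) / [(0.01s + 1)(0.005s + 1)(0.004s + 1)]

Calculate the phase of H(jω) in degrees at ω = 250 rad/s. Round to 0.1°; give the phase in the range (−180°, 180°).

-150.5°

At ω = 250 rad/s:
zero (1 + j250·0.001) = 1 + j0.25 → |·| ≈ 1.0308, ∠ ≈ 14.04°
pole (1 + j250·0.01) = 1 + j2.5 → |·| ≈ 2.6926, ∠ ≈ 68.20°
pole (1 + j250·0.005) = 1 + j1.25 → |·| ≈ 1.6008, ∠ ≈ 51.34°
pole (1 + j250·0.004) = 1 + j1 → |·| ≈ 1.4142, ∠ ≈ 45.00°
∠H = (14.04°) − (68.20° + 51.34° + 45.00°) = -150.50°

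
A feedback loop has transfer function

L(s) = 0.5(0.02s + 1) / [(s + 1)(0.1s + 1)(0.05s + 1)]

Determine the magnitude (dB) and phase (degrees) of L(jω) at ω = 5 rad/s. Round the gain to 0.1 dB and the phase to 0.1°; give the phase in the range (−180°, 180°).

At ω = 5 rad/s:
zero (1 + j5·0.02) = 1 + j0.1 → |·| ≈ 1.005, ∠ ≈ 5.71°
pole (1 + j5·1) = 1 + j5 → |·| ≈ 5.099, ∠ ≈ 78.69°
pole (1 + j5·0.1) = 1 + j0.5 → |·| ≈ 1.118, ∠ ≈ 26.57°
pole (1 + j5·0.05) = 1 + j0.25 → |·| ≈ 1.0308, ∠ ≈ 14.04°
|L| = 0.5 · 1.005 / (5.099 · 1.118 · 1.0308) ≈ 0.085514
Gain = 20 log₁₀(0.085514) ≈ -21.36 dB
∠L = (5.71°) − (78.69° + 26.57° + 14.04°) = -113.59°

-21.4 dB, -113.6°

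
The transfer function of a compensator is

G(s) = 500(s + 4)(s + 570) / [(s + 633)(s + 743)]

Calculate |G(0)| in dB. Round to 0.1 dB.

G(0) = 500·4·570 / (633·743) ≈ 2.4239
20 log₁₀(2.4239) ≈ 7.69 dB

7.7 dB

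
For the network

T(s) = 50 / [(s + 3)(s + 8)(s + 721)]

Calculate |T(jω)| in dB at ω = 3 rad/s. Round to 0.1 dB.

-54.4 dB

At s = jω = j3:
pole (s+3): 3 + j3 → |·| = √(3²+3²) = √18 ≈ 4.2426, ∠ = arctan(3/3) ≈ 45.00°
pole (s+8): 8 + j3 → |·| = √(8²+3²) = √73 ≈ 8.544, ∠ = arctan(3/8) ≈ 20.56°
pole (s+721): 721 + j3 → |·| = √(721²+3²) = √519850 ≈ 721.01, ∠ = arctan(3/721) ≈ 0.24°
|T| = 50 / 26136 ≈ 0.0019131
Gain = 20 log₁₀(0.0019131) ≈ -54.37 dB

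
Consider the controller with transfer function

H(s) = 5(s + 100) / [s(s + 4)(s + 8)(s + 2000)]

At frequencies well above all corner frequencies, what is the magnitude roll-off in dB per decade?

Each pole contributes −20 dB/decade at high frequency; each zero contributes +20 dB/decade.
Net: 1 zero(s) − 4 pole(s) → -60 dB/decade.

-60 dB/decade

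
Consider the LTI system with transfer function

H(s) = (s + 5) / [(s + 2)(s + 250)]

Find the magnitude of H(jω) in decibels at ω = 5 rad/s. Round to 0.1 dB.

-45.6 dB

At s = jω = j5:
zero (s+5): 5 + j5 → |·| = √(5²+5²) = √50 ≈ 7.0711, ∠ = arctan(5/5) ≈ 45.00°
pole (s+2): 2 + j5 → |·| = √(2²+5²) = √29 ≈ 5.3852, ∠ = arctan(5/2) ≈ 68.20°
pole (s+250): 250 + j5 → |·| = √(250²+5²) = √62525 ≈ 250.05, ∠ = arctan(5/250) ≈ 1.15°
|H| = 1 · 7.0711 / 1346.6 ≈ 0.0052511
Gain = 20 log₁₀(0.0052511) ≈ -45.59 dB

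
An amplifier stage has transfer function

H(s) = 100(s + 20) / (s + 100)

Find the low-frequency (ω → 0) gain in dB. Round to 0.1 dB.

26.0 dB

H(0) = 100·20 / (100) = 20
20 log₁₀(20) ≈ 26.02 dB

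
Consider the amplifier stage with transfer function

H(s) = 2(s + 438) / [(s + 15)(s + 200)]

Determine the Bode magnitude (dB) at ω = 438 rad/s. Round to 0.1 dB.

At s = jω = j438:
zero (s+438): 438 + j438 → |·| = √(438²+438²) = √383688 ≈ 619.43, ∠ = arctan(438/438) ≈ 45.00°
pole (s+15): 15 + j438 → |·| = √(15²+438²) = √192069 ≈ 438.26, ∠ = arctan(438/15) ≈ 88.04°
pole (s+200): 200 + j438 → |·| = √(200²+438²) = √231844 ≈ 481.5, ∠ = arctan(438/200) ≈ 65.46°
|H| = 2 · 619.43 / 2.1102e+05 ≈ 0.0058708
Gain = 20 log₁₀(0.0058708) ≈ -44.63 dB

-44.6 dB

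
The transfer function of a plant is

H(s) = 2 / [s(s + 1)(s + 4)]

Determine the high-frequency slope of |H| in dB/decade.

Each pole contributes −20 dB/decade at high frequency; each zero contributes +20 dB/decade.
Net: 0 zero(s) − 3 pole(s) → -60 dB/decade.

-60 dB/decade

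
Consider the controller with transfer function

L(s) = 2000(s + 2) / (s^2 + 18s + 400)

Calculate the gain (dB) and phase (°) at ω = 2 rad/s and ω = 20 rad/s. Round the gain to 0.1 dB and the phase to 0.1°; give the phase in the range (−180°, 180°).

ω = 2: 23.1 dB, 39.8°; ω = 20: 41.0 dB, -5.7°

At s = jω = j2:
zero (s+2): 2 + j2 → |·| = √(2²+2²) = √8 ≈ 2.8284, ∠ = arctan(2/2) ≈ 45.00°
quadratic: (j2)² + 18·j2 + 400 = 396 + j36 → |·| ≈ 397.63, ∠ ≈ 5.19°
|L| = 2000 · 2.8284 / 397.63 ≈ 14.226
Gain = 20 log₁₀(14.226) ≈ 23.06 dB
∠L = 45.00° − 5.19° = 39.81°

At s = jω = j20:
zero (s+2): 2 + j20 → |·| = √(2²+20²) = √404 ≈ 20.1, ∠ = arctan(20/2) ≈ 84.29°
quadratic: (j20)² + 18·j20 + 400 = 0 + j360 → |·| ≈ 360, ∠ ≈ 90.00°
|L| = 2000 · 20.1 / 360 ≈ 111.67
Gain = 20 log₁₀(111.67) ≈ 40.96 dB
∠L = 84.29° − 90.00° = -5.71°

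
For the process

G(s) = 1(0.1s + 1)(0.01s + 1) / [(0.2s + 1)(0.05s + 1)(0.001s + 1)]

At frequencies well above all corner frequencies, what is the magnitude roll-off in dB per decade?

Each pole contributes −20 dB/decade at high frequency; each zero contributes +20 dB/decade.
Net: 2 zero(s) − 3 pole(s) → -20 dB/decade.

-20 dB/decade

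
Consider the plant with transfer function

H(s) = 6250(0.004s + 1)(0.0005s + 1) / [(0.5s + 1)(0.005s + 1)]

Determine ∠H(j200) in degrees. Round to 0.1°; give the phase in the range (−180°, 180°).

At ω = 200 rad/s:
zero (1 + j200·0.004) = 1 + j0.8 → |·| ≈ 1.2806, ∠ ≈ 38.66°
zero (1 + j200·0.0005) = 1 + j0.1 → |·| ≈ 1.005, ∠ ≈ 5.71°
pole (1 + j200·0.5) = 1 + j100 → |·| ≈ 100, ∠ ≈ 89.43°
pole (1 + j200·0.005) = 1 + j1 → |·| ≈ 1.4142, ∠ ≈ 45.00°
∠H = (38.66° + 5.71°) − (89.43° + 45.00°) = -90.06°

-90.1°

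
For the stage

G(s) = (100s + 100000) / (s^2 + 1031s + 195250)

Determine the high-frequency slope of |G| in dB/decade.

Each pole contributes −20 dB/decade at high frequency; each zero contributes +20 dB/decade.
Net: 1 zero(s) − 2 pole(s) → -20 dB/decade.

-20 dB/decade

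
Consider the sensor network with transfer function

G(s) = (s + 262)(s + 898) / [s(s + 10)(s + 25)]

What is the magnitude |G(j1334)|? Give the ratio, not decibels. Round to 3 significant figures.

At s = jω = j1334:
zero (s+262): 262 + j1334 → |·| = √(262²+1334²) = √1848200 ≈ 1359.5, ∠ = arctan(1334/262) ≈ 78.89°
zero (s+898): 898 + j1334 → |·| = √(898²+1334²) = √2585960 ≈ 1608.1, ∠ = arctan(1334/898) ≈ 56.05°
pole (s+10): 10 + j1334 → |·| = √(10²+1334²) = √1779656 ≈ 1334, ∠ = arctan(1334/10) ≈ 89.57°
pole (s+25): 25 + j1334 → |·| = √(25²+1334²) = √1780181 ≈ 1334.2, ∠ = arctan(1334/25) ≈ 88.93°
pole at origin: |s| = 1334, ∠ = 90.00° (in denominator)
|G| = 1 · 2.1862e+06 / 2.3743e+09 ≈ 0.00092078

0.000921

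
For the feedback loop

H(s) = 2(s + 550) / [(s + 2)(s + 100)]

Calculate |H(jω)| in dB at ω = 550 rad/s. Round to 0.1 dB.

-45.9 dB

At s = jω = j550:
zero (s+550): 550 + j550 → |·| = √(550²+550²) = √605000 ≈ 777.82, ∠ = arctan(550/550) ≈ 45.00°
pole (s+2): 2 + j550 → |·| = √(2²+550²) = √302504 ≈ 550, ∠ = arctan(550/2) ≈ 89.79°
pole (s+100): 100 + j550 → |·| = √(100²+550²) = √312500 ≈ 559.02, ∠ = arctan(550/100) ≈ 79.70°
|H| = 2 · 777.82 / 3.0746e+05 ≈ 0.0050597
Gain = 20 log₁₀(0.0050597) ≈ -45.92 dB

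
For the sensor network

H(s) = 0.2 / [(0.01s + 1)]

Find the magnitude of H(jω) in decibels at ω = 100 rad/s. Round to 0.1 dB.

-17.0 dB

At ω = 100 rad/s:
pole (1 + j100·0.01) = 1 + j1 → |·| ≈ 1.4142, ∠ ≈ 45.00°
|H| = 0.2 · 1 / (1.4142) ≈ 0.14142
Gain = 20 log₁₀(0.14142) ≈ -16.99 dB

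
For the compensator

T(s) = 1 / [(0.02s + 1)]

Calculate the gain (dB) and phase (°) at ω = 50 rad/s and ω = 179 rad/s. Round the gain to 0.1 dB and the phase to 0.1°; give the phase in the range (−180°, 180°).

At ω = 50 rad/s:
pole (1 + j50·0.02) = 1 + j1 → |·| ≈ 1.4142, ∠ ≈ 45.00°
|T| = 1 · 1 / (1.4142) ≈ 0.70711
Gain = 20 log₁₀(0.70711) ≈ -3.01 dB
∠T = (0°) − (45.00°) = -45.00°

At ω = 179 rad/s:
pole (1 + j179·0.02) = 1 + j3.58 → |·| ≈ 3.717, ∠ ≈ 74.39°
|T| = 1 · 1 / (3.717) ≈ 0.26903
Gain = 20 log₁₀(0.26903) ≈ -11.40 dB
∠T = (0°) − (74.39°) = -74.39°

ω = 50: -3.0 dB, -45.0°; ω = 179: -11.4 dB, -74.4°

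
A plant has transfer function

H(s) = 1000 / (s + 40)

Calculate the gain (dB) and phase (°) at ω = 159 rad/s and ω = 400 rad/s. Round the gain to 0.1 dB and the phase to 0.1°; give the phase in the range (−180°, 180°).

ω = 159: 15.7 dB, -75.9°; ω = 400: 7.9 dB, -84.3°

At s = jω = j159:
pole (s+40): 40 + j159 → |·| = √(40²+159²) = √26881 ≈ 163.95, ∠ = arctan(159/40) ≈ 75.88°
|H| = 1000 / 163.95 ≈ 6.0994
Gain = 20 log₁₀(6.0994) ≈ 15.71 dB
∠H = 0.00° − 75.88° = -75.88°

At s = jω = j400:
pole (s+40): 40 + j400 → |·| = √(40²+400²) = √161600 ≈ 402, ∠ = arctan(400/40) ≈ 84.29°
|H| = 1000 / 402 ≈ 2.4876
Gain = 20 log₁₀(2.4876) ≈ 7.92 dB
∠H = 0.00° − 84.29° = -84.29°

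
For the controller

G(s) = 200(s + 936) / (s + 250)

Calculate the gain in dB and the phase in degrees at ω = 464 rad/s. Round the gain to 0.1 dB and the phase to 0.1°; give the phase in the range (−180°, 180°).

At s = jω = j464:
zero (s+936): 936 + j464 → |·| = √(936²+464²) = √1091392 ≈ 1044.7, ∠ = arctan(464/936) ≈ 26.37°
pole (s+250): 250 + j464 → |·| = √(250²+464²) = √277796 ≈ 527.06, ∠ = arctan(464/250) ≈ 61.68°
|G| = 200 · 1044.7 / 527.06 ≈ 396.43
Gain = 20 log₁₀(396.43) ≈ 51.96 dB
∠G = 26.37° − 61.68° = -35.31°

52.0 dB, -35.3°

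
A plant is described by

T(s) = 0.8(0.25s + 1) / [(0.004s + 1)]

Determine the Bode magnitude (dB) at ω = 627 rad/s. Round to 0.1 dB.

At ω = 627 rad/s:
zero (1 + j627·0.25) = 1 + j156.75 → |·| ≈ 156.75, ∠ ≈ 89.63°
pole (1 + j627·0.004) = 1 + j2.508 → |·| ≈ 2.7, ∠ ≈ 68.26°
|T| = 0.8 · 156.75 / (2.7) ≈ 46.444
Gain = 20 log₁₀(46.444) ≈ 33.34 dB

33.3 dB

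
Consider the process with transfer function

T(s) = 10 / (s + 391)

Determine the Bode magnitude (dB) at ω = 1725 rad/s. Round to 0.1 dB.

At s = jω = j1725:
pole (s+391): 391 + j1725 → |·| = √(391²+1725²) = √3128506 ≈ 1768.8, ∠ = arctan(1725/391) ≈ 77.23°
|T| = 10 / 1768.8 ≈ 0.0056536
Gain = 20 log₁₀(0.0056536) ≈ -44.95 dB

-45.0 dB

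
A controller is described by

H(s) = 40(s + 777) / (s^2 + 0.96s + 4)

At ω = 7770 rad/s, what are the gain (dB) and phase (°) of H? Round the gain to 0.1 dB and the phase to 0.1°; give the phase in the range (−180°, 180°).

At s = jω = j7770:
zero (s+777): 777 + j7770 → |·| = √(777²+7770²) = √60976629 ≈ 7808.8, ∠ = arctan(7770/777) ≈ 84.29°
quadratic: (j7770)² + 0.96·j7770 + 4 = -60372896 + j7459.2 → |·| ≈ 6.0373e+07, ∠ ≈ 179.99°
|H| = 40 · 7808.8 / 6.0373e+07 ≈ 0.0051737
Gain = 20 log₁₀(0.0051737) ≈ -45.72 dB
∠H = 84.29° − 179.99° = -95.70°

-45.7 dB, -95.7°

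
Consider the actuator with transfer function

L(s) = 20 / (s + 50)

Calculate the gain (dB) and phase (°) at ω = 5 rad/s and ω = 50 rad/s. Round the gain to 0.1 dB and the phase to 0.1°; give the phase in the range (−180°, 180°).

At s = jω = j5:
pole (s+50): 50 + j5 → |·| = √(50²+5²) = √2525 ≈ 50.249, ∠ = arctan(5/50) ≈ 5.71°
|L| = 20 / 50.249 ≈ 0.39802
Gain = 20 log₁₀(0.39802) ≈ -8.00 dB
∠L = 0.00° − 5.71° = -5.71°

At s = jω = j50:
pole (s+50): 50 + j50 → |·| = √(50²+50²) = √5000 ≈ 70.711, ∠ = arctan(50/50) ≈ 45.00°
|L| = 20 / 70.711 ≈ 0.28284
Gain = 20 log₁₀(0.28284) ≈ -10.97 dB
∠L = 0.00° − 45.00° = -45.00°

ω = 5: -8.0 dB, -5.7°; ω = 50: -11.0 dB, -45.0°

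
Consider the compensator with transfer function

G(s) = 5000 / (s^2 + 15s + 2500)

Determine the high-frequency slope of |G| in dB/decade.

Each pole contributes −20 dB/decade at high frequency; each zero contributes +20 dB/decade.
Net: 0 zero(s) − 2 pole(s) → -40 dB/decade.

-40 dB/decade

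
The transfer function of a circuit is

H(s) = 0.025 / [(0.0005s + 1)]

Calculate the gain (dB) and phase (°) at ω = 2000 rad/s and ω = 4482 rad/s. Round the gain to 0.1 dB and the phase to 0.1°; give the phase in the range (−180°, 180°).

ω = 2000: -35.1 dB, -45.0°; ω = 4482: -39.8 dB, -66.0°

At ω = 2000 rad/s:
pole (1 + j2000·0.0005) = 1 + j1 → |·| ≈ 1.4142, ∠ ≈ 45.00°
|H| = 0.025 · 1 / (1.4142) ≈ 0.017678
Gain = 20 log₁₀(0.017678) ≈ -35.05 dB
∠H = (0°) − (45.00°) = -45.00°

At ω = 4482 rad/s:
pole (1 + j4482·0.0005) = 1 + j2.241 → |·| ≈ 2.454, ∠ ≈ 65.95°
|H| = 0.025 · 1 / (2.454) ≈ 0.010187
Gain = 20 log₁₀(0.010187) ≈ -39.84 dB
∠H = (0°) − (65.95°) = -65.95°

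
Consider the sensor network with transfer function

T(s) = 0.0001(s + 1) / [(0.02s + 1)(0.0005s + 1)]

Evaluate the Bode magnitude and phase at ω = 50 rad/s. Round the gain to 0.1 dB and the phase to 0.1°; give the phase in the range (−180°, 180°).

At ω = 50 rad/s:
zero (1 + j50·1) = 1 + j50 → |·| ≈ 50.01, ∠ ≈ 88.85°
pole (1 + j50·0.02) = 1 + j1 → |·| ≈ 1.4142, ∠ ≈ 45.00°
pole (1 + j50·0.0005) = 1 + j0.025 → |·| ≈ 1.0003, ∠ ≈ 1.43°
|T| = 0.0001 · 50.01 / (1.4142 · 1.0003) ≈ 0.0035352
Gain = 20 log₁₀(0.0035352) ≈ -49.03 dB
∠T = (88.85°) − (45.00° + 1.43°) = 42.42°

-49.0 dB, 42.4°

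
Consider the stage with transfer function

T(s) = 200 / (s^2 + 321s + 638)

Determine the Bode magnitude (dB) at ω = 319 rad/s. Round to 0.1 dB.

-57.1 dB

Substitute s = j319:
Numerator: 200 = 200 + j0
Denominator: (j319)^2 + 321(j319) + 638 = -101123 + j102399
|N| = √(200² + 0²) ≈ 200, ∠N ≈ 0.00°
|D| = √(101123² + 102399²) ≈ 1.4391e+05, ∠D ≈ 134.64°
|T| = 200 / 1.4391e+05 ≈ 0.0013898
Gain = 20 log₁₀(0.0013898) ≈ -57.14 dB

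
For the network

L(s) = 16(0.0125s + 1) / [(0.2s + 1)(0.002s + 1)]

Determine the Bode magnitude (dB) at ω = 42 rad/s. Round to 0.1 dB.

6.6 dB

At ω = 42 rad/s:
zero (1 + j42·0.0125) = 1 + j0.525 → |·| ≈ 1.1294, ∠ ≈ 27.70°
pole (1 + j42·0.2) = 1 + j8.4 → |·| ≈ 8.4593, ∠ ≈ 83.21°
pole (1 + j42·0.002) = 1 + j0.084 → |·| ≈ 1.0035, ∠ ≈ 4.80°
|L| = 16 · 1.1294 / (8.4593 · 1.0035) ≈ 2.1287
Gain = 20 log₁₀(2.1287) ≈ 6.56 dB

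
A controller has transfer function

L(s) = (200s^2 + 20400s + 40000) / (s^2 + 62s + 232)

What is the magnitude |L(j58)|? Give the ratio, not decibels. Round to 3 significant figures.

281

Substitute s = j58:
Numerator: 200(j58)^2 + 20400(j58) + 40000 = -632800 + j1183200
Denominator: (j58)^2 + 62(j58) + 232 = -3132 + j3596
|N| = √(632800² + 1183200²) ≈ 1.3418e+06, ∠N ≈ 118.14°
|D| = √(3132² + 3596²) ≈ 4768.7, ∠D ≈ 131.05°
|L| = 1.3418e+06 / 4768.7 ≈ 281.38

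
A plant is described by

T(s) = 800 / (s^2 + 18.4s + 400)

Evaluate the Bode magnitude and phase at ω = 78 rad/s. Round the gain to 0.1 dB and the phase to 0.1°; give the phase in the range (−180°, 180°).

-17.3 dB, -165.8°

At s = jω = j78:
quadratic: (j78)² + 18.4·j78 + 400 = -5684 + j1435.2 → |·| ≈ 5862.4, ∠ ≈ 165.83°
|T| = 800 / 5862.4 ≈ 0.13646
Gain = 20 log₁₀(0.13646) ≈ -17.30 dB
∠T = 0.00° − 165.83° = -165.83°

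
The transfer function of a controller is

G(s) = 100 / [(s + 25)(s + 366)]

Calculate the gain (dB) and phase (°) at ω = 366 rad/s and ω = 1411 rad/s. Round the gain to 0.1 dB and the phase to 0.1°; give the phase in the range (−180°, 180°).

ω = 366: -65.6 dB, -131.1°; ω = 1411: -86.3 dB, -164.4°

At s = jω = j366:
pole (s+25): 25 + j366 → |·| = √(25²+366²) = √134581 ≈ 366.85, ∠ = arctan(366/25) ≈ 86.09°
pole (s+366): 366 + j366 → |·| = √(366²+366²) = √267912 ≈ 517.6, ∠ = arctan(366/366) ≈ 45.00°
|G| = 100 / 1.8988e+05 ≈ 0.00052665
Gain = 20 log₁₀(0.00052665) ≈ -65.57 dB
∠G = 0.00° − 131.09° = -131.09°

At s = jω = j1411:
pole (s+25): 25 + j1411 → |·| = √(25²+1411²) = √1991546 ≈ 1411.2, ∠ = arctan(1411/25) ≈ 88.98°
pole (s+366): 366 + j1411 → |·| = √(366²+1411²) = √2124877 ≈ 1457.7, ∠ = arctan(1411/366) ≈ 75.46°
|G| = 100 / 2.0571e+06 ≈ 4.8612e-05
Gain = 20 log₁₀(4.8612e-05) ≈ -86.27 dB
∠G = 0.00° − 164.44° = -164.44°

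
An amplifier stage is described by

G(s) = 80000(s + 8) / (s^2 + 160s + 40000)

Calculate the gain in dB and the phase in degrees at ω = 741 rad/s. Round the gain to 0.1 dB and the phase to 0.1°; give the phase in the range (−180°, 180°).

At s = jω = j741:
zero (s+8): 8 + j741 → |·| = √(8²+741²) = √549145 ≈ 741.04, ∠ = arctan(741/8) ≈ 89.38°
quadratic: (j741)² + 160·j741 + 40000 = -509081 + j118560 → |·| ≈ 5.227e+05, ∠ ≈ 166.89°
|G| = 80000 · 741.04 / 5.227e+05 ≈ 113.42
Gain = 20 log₁₀(113.42) ≈ 41.09 dB
∠G = 89.38° − 166.89° = -77.51°

41.1 dB, -77.5°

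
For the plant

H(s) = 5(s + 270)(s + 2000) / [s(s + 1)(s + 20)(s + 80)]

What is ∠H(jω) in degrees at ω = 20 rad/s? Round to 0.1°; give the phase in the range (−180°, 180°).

128.6°

At s = jω = j20:
zero (s+270): 270 + j20 → |·| = √(270²+20²) = √73300 ≈ 270.74, ∠ = arctan(20/270) ≈ 4.24°
zero (s+2000): 2000 + j20 → |·| = √(2000²+20²) = √4000400 ≈ 2000.1, ∠ = arctan(20/2000) ≈ 0.57°
pole (s+1): 1 + j20 → |·| = √(1²+20²) = √401 ≈ 20.025, ∠ = arctan(20/1) ≈ 87.14°
pole (s+20): 20 + j20 → |·| = √(20²+20²) = √800 ≈ 28.284, ∠ = arctan(20/20) ≈ 45.00°
pole (s+80): 80 + j20 → |·| = √(80²+20²) = √6800 ≈ 82.462, ∠ = arctan(20/80) ≈ 14.04°
pole at origin: |s| = 20, ∠ = 90.00° (in denominator)
∠H = 4.81° − 236.18° = -231.37° ≡ 128.63° (principal value)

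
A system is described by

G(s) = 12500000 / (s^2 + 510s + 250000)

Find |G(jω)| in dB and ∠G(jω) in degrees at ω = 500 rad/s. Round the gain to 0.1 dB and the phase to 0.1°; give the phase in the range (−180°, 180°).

At s = jω = j500:
quadratic: (j500)² + 510·j500 + 250000 = 0 + j255000 → |·| ≈ 2.55e+05, ∠ ≈ 90.00°
|G| = 12500000 / 2.55e+05 ≈ 49.02
Gain = 20 log₁₀(49.02) ≈ 33.81 dB
∠G = 0.00° − 90.00° = -90.00°

33.8 dB, -90.0°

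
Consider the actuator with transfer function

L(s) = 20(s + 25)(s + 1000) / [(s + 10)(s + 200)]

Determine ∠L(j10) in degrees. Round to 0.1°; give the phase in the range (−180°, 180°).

-25.5°

At s = jω = j10:
zero (s+25): 25 + j10 → |·| = √(25²+10²) = √725 ≈ 26.926, ∠ = arctan(10/25) ≈ 21.80°
zero (s+1000): 1000 + j10 → |·| = √(1000²+10²) = √1000100 ≈ 1000, ∠ = arctan(10/1000) ≈ 0.57°
pole (s+10): 10 + j10 → |·| = √(10²+10²) = √200 ≈ 14.142, ∠ = arctan(10/10) ≈ 45.00°
pole (s+200): 200 + j10 → |·| = √(200²+10²) = √40100 ≈ 200.25, ∠ = arctan(10/200) ≈ 2.86°
∠L = 22.37° − 47.86° = -25.49°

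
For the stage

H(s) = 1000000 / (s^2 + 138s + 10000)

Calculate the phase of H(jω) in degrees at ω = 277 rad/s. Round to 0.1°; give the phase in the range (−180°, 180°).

At s = jω = j277:
quadratic: (j277)² + 138·j277 + 10000 = -66729 + j38226 → |·| ≈ 76902, ∠ ≈ 150.19°
∠H = 0.00° − 150.19° = -150.19°

-150.2°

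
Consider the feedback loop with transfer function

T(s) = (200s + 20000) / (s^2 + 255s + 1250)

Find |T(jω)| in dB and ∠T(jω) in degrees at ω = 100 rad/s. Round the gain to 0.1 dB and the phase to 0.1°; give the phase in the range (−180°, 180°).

Substitute s = j100:
Numerator: 200(j100) + 20000 = 20000 + j20000
Denominator: (j100)^2 + 255(j100) + 1250 = -8750 + j25500
|N| = √(20000² + 20000²) ≈ 28284, ∠N ≈ 45.00°
|D| = √(8750² + 25500²) ≈ 26959, ∠D ≈ 108.94°
|T| = 28284 / 26959 ≈ 1.0491
Gain = 20 log₁₀(1.0491) ≈ 0.42 dB
∠T = 45.00° − 108.94° = -63.94°

0.4 dB, -63.9°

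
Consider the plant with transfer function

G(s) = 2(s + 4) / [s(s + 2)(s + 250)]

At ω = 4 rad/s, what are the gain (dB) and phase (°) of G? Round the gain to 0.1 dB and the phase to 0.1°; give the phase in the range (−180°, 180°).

At s = jω = j4:
zero (s+4): 4 + j4 → |·| = √(4²+4²) = √32 ≈ 5.6569, ∠ = arctan(4/4) ≈ 45.00°
pole (s+2): 2 + j4 → |·| = √(2²+4²) = √20 ≈ 4.4721, ∠ = arctan(4/2) ≈ 63.43°
pole (s+250): 250 + j4 → |·| = √(250²+4²) = √62516 ≈ 250.03, ∠ = arctan(4/250) ≈ 0.92°
pole at origin: |s| = 4, ∠ = 90.00° (in denominator)
|G| = 2 · 5.6569 / 4472.6 ≈ 0.0025296
Gain = 20 log₁₀(0.0025296) ≈ -51.94 dB
∠G = 45.00° − 154.35° = -109.35°

-51.9 dB, -109.4°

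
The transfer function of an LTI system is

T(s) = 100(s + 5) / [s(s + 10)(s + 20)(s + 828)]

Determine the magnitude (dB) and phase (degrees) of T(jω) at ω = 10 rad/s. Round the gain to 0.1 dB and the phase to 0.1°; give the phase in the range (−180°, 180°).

At s = jω = j10:
zero (s+5): 5 + j10 → |·| = √(5²+10²) = √125 ≈ 11.18, ∠ = arctan(10/5) ≈ 63.43°
pole (s+10): 10 + j10 → |·| = √(10²+10²) = √200 ≈ 14.142, ∠ = arctan(10/10) ≈ 45.00°
pole (s+20): 20 + j10 → |·| = √(20²+10²) = √500 ≈ 22.361, ∠ = arctan(10/20) ≈ 26.57°
pole (s+828): 828 + j10 → |·| = √(828²+10²) = √685684 ≈ 828.06, ∠ = arctan(10/828) ≈ 0.69°
pole at origin: |s| = 10, ∠ = 90.00° (in denominator)
|T| = 100 · 11.18 / 2.6186e+06 ≈ 0.00042695
Gain = 20 log₁₀(0.00042695) ≈ -67.39 dB
∠T = 63.43° − 162.26° = -98.83°

-67.4 dB, -98.8°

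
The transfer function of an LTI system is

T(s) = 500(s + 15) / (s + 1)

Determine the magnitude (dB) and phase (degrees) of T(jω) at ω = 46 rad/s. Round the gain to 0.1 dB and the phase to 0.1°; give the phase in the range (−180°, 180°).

At s = jω = j46:
zero (s+15): 15 + j46 → |·| = √(15²+46²) = √2341 ≈ 48.384, ∠ = arctan(46/15) ≈ 71.94°
pole (s+1): 1 + j46 → |·| = √(1²+46²) = √2117 ≈ 46.011, ∠ = arctan(46/1) ≈ 88.75°
|T| = 500 · 48.384 / 46.011 ≈ 525.79
Gain = 20 log₁₀(525.79) ≈ 54.42 dB
∠T = 71.94° − 88.75° = -16.81°

54.4 dB, -16.8°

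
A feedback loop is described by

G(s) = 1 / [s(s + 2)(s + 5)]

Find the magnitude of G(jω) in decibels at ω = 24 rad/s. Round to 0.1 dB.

At s = jω = j24:
pole (s+2): 2 + j24 → |·| = √(2²+24²) = √580 ≈ 24.083, ∠ = arctan(24/2) ≈ 85.24°
pole (s+5): 5 + j24 → |·| = √(5²+24²) = √601 ≈ 24.515, ∠ = arctan(24/5) ≈ 78.23°
pole at origin: |s| = 24, ∠ = 90.00° (in denominator)
|G| = 1 / 14169 ≈ 7.0577e-05
Gain = 20 log₁₀(7.0577e-05) ≈ -83.03 dB

-83.0 dB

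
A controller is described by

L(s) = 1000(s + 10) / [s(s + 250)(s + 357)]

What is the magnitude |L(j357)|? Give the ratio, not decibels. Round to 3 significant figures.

At s = jω = j357:
zero (s+10): 10 + j357 → |·| = √(10²+357²) = √127549 ≈ 357.14, ∠ = arctan(357/10) ≈ 88.40°
pole (s+250): 250 + j357 → |·| = √(250²+357²) = √189949 ≈ 435.83, ∠ = arctan(357/250) ≈ 55.00°
pole (s+357): 357 + j357 → |·| = √(357²+357²) = √254898 ≈ 504.87, ∠ = arctan(357/357) ≈ 45.00°
pole at origin: |s| = 357, ∠ = 90.00° (in denominator)
|L| = 1000 · 357.14 / 7.8553e+07 ≈ 0.0045465

0.00455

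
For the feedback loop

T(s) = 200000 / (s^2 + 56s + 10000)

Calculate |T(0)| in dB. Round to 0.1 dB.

26.0 dB

T(0) = 200000 / 10000 = 20
20 log₁₀(20) ≈ 26.02 dB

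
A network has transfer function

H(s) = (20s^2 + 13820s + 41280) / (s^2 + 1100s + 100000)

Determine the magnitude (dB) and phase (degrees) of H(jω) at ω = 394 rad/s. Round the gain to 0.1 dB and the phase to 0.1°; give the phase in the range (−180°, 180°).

23.1 dB, 22.1°

Substitute s = j394:
Numerator: 20(j394)^2 + 13820(j394) + 41280 = -3063440 + j5445080
Denominator: (j394)^2 + 1100(j394) + 100000 = -55236 + j433400
|N| = √(3063440² + 5445080²) ≈ 6.2477e+06, ∠N ≈ 119.36°
|D| = √(55236² + 433400²) ≈ 4.3691e+05, ∠D ≈ 97.26°
|H| = 6.2477e+06 / 4.3691e+05 ≈ 14.3
Gain = 20 log₁₀(14.3) ≈ 23.11 dB
∠H = 119.36° − 97.26° = 22.10°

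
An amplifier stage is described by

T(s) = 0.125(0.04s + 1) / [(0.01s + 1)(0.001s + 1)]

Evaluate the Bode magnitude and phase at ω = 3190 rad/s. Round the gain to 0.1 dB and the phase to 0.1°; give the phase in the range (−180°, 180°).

-16.5 dB, -71.2°

At ω = 3190 rad/s:
zero (1 + j3190·0.04) = 1 + j127.6 → |·| ≈ 127.6, ∠ ≈ 89.55°
pole (1 + j3190·0.01) = 1 + j31.9 → |·| ≈ 31.916, ∠ ≈ 88.20°
pole (1 + j3190·0.001) = 1 + j3.19 → |·| ≈ 3.3431, ∠ ≈ 72.59°
|T| = 0.125 · 127.6 / (31.916 · 3.3431) ≈ 0.14949
Gain = 20 log₁₀(0.14949) ≈ -16.51 dB
∠T = (89.55°) − (88.20° + 72.59°) = -71.24°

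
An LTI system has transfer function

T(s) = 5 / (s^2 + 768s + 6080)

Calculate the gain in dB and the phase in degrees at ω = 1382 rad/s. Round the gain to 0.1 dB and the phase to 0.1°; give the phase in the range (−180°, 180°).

Substitute s = j1382:
Numerator: 5 = 5 + j0
Denominator: (j1382)^2 + 768(j1382) + 6080 = -1903844 + j1061376
|N| = √(5² + 0²) ≈ 5, ∠N ≈ 0.00°
|D| = √(1903844² + 1061376²) ≈ 2.1797e+06, ∠D ≈ 150.86°
|T| = 5 / 2.1797e+06 ≈ 2.2939e-06
Gain = 20 log₁₀(2.2939e-06) ≈ -112.79 dB
∠T = 0.00° − 150.86° = -150.86°

-112.8 dB, -150.9°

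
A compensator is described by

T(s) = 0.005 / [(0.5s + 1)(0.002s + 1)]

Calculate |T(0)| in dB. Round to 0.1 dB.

-46.0 dB

T(0) = 0.005 · 1 / 1 = 0.005
20 log₁₀(0.005) ≈ -46.02 dB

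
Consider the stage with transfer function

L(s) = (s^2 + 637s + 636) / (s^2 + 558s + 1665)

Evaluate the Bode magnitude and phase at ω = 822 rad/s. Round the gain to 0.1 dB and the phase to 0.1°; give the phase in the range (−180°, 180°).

0.4 dB, -3.6°

Substitute s = j822:
Numerator: (j822)^2 + 637(j822) + 636 = -675048 + j523614
Denominator: (j822)^2 + 558(j822) + 1665 = -674019 + j458676
|N| = √(675048² + 523614²) ≈ 8.5432e+05, ∠N ≈ 142.20°
|D| = √(674019² + 458676²) ≈ 8.1528e+05, ∠D ≈ 145.76°
|L| = 8.5432e+05 / 8.1528e+05 ≈ 1.0479
Gain = 20 log₁₀(1.0479) ≈ 0.41 dB
∠L = 142.20° − 145.76° = -3.56°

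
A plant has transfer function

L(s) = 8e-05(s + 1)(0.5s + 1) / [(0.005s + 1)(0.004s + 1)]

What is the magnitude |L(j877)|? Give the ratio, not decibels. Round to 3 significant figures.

At ω = 877 rad/s:
zero (1 + j877·1) = 1 + j877 → |·| ≈ 877, ∠ ≈ 89.93°
zero (1 + j877·0.5) = 1 + j438.5 → |·| ≈ 438.5, ∠ ≈ 89.87°
pole (1 + j877·0.005) = 1 + j4.385 → |·| ≈ 4.4976, ∠ ≈ 77.15°
pole (1 + j877·0.004) = 1 + j3.508 → |·| ≈ 3.6477, ∠ ≈ 74.09°
|L| = 8e-05 · 877 · 438.5 / (4.4976 · 3.6477) ≈ 1.8753

1.88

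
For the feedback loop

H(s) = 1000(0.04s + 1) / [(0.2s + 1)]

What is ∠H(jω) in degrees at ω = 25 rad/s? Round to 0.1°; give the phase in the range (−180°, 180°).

At ω = 25 rad/s:
zero (1 + j25·0.04) = 1 + j1 → |·| ≈ 1.4142, ∠ ≈ 45.00°
pole (1 + j25·0.2) = 1 + j5 → |·| ≈ 5.099, ∠ ≈ 78.69°
∠H = (45.00°) − (78.69°) = -33.69°

-33.7°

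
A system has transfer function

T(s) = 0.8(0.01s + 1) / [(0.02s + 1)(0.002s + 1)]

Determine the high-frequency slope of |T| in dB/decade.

Each pole contributes −20 dB/decade at high frequency; each zero contributes +20 dB/decade.
Net: 1 zero(s) − 2 pole(s) → -20 dB/decade.

-20 dB/decade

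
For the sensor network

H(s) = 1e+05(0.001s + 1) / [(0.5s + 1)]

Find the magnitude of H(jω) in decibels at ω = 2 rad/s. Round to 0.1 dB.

At ω = 2 rad/s:
zero (1 + j2·0.001) = 1 + j0.002 → |·| ≈ 1, ∠ ≈ 0.11°
pole (1 + j2·0.5) = 1 + j1 → |·| ≈ 1.4142, ∠ ≈ 45.00°
|H| = 1e+05 · 1 / (1.4142) ≈ 70711
Gain = 20 log₁₀(70711) ≈ 96.99 dB

97.0 dB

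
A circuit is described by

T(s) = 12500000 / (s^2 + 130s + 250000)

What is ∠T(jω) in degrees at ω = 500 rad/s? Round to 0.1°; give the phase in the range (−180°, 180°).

-90.0°

At s = jω = j500:
quadratic: (j500)² + 130·j500 + 250000 = 0 + j65000 → |·| ≈ 65000, ∠ ≈ 90.00°
∠T = 0.00° − 90.00° = -90.00°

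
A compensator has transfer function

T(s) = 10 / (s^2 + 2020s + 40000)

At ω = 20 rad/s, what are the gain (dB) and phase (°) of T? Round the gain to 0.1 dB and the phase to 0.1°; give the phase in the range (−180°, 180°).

-75.1 dB, -45.6°

Substitute s = j20:
Numerator: 10 = 10 + j0
Denominator: (j20)^2 + 2020(j20) + 40000 = 39600 + j40400
|N| = √(10² + 0²) ≈ 10, ∠N ≈ 0.00°
|D| = √(39600² + 40400²) ≈ 56571, ∠D ≈ 45.57°
|T| = 10 / 56571 ≈ 0.00017677
Gain = 20 log₁₀(0.00017677) ≈ -75.05 dB
∠T = 0.00° − 45.57° = -45.57°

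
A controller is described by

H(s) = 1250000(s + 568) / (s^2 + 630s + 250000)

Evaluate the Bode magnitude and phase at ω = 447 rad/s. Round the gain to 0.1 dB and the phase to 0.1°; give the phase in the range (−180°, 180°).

70.0 dB, -41.7°

At s = jω = j447:
zero (s+568): 568 + j447 → |·| = √(568²+447²) = √522433 ≈ 722.8, ∠ = arctan(447/568) ≈ 38.20°
quadratic: (j447)² + 630·j447 + 250000 = 50191 + j281610 → |·| ≈ 2.8605e+05, ∠ ≈ 79.89°
|H| = 1250000 · 722.8 / 2.8605e+05 ≈ 3158.5
Gain = 20 log₁₀(3158.5) ≈ 69.99 dB
∠H = 38.20° − 79.89° = -41.69°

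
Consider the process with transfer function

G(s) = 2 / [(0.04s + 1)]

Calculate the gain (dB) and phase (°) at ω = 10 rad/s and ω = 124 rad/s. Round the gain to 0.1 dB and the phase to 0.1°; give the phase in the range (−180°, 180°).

ω = 10: 5.4 dB, -21.8°; ω = 124: -8.1 dB, -78.6°

At ω = 10 rad/s:
pole (1 + j10·0.04) = 1 + j0.4 → |·| ≈ 1.077, ∠ ≈ 21.80°
|G| = 2 · 1 / (1.077) ≈ 1.857
Gain = 20 log₁₀(1.857) ≈ 5.38 dB
∠G = (0°) − (21.80°) = -21.80°

At ω = 124 rad/s:
pole (1 + j124·0.04) = 1 + j4.96 → |·| ≈ 5.0598, ∠ ≈ 78.60°
|G| = 2 · 1 / (5.0598) ≈ 0.39527
Gain = 20 log₁₀(0.39527) ≈ -8.06 dB
∠G = (0°) − (78.60°) = -78.60°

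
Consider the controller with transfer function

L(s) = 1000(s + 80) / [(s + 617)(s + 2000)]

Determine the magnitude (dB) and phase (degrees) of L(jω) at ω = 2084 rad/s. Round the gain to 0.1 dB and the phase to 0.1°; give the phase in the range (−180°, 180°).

-9.6 dB, -31.9°

At s = jω = j2084:
zero (s+80): 80 + j2084 → |·| = √(80²+2084²) = √4349456 ≈ 2085.5, ∠ = arctan(2084/80) ≈ 87.80°
pole (s+617): 617 + j2084 → |·| = √(617²+2084²) = √4723745 ≈ 2173.4, ∠ = arctan(2084/617) ≈ 73.51°
pole (s+2000): 2000 + j2084 → |·| = √(2000²+2084²) = √8343056 ≈ 2888.4, ∠ = arctan(2084/2000) ≈ 46.18°
|L| = 1000 · 2085.5 / 6.2776e+06 ≈ 0.33221
Gain = 20 log₁₀(0.33221) ≈ -9.57 dB
∠L = 87.80° − 119.69° = -31.89°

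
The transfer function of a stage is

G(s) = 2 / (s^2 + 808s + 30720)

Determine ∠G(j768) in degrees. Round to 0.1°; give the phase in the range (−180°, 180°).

Substitute s = j768:
Numerator: 2 = 2 + j0
Denominator: (j768)^2 + 808(j768) + 30720 = -559104 + j620544
|N| = √(2² + 0²) ≈ 2, ∠N ≈ 0.00°
|D| = √(559104² + 620544²) ≈ 8.3527e+05, ∠D ≈ 132.02°
∠G = 0.00° − 132.02° = -132.02°

-132.0°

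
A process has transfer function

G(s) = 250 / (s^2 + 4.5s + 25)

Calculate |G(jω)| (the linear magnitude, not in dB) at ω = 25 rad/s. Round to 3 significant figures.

At s = jω = j25:
quadratic: (j25)² + 4.5·j25 + 25 = -600 + j112.5 → |·| ≈ 610.46, ∠ ≈ 169.38°
|G| = 250 / 610.46 ≈ 0.40953

0.410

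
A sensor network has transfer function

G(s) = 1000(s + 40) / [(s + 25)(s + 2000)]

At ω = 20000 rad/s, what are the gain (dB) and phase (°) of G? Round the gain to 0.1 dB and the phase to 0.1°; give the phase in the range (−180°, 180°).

At s = jω = j20000:
zero (s+40): 40 + j20000 → |·| = √(40²+20000²) = √400001600 ≈ 20000, ∠ = arctan(20000/40) ≈ 89.89°
pole (s+25): 25 + j20000 → |·| = √(25²+20000²) = √400000625 ≈ 20000, ∠ = arctan(20000/25) ≈ 89.93°
pole (s+2000): 2000 + j20000 → |·| = √(2000²+20000²) = √404000000 ≈ 20100, ∠ = arctan(20000/2000) ≈ 84.29°
|G| = 1000 · 20000 / 4.02e+08 ≈ 0.049751
Gain = 20 log₁₀(0.049751) ≈ -26.06 dB
∠G = 89.89° − 174.22° = -84.33°

-26.1 dB, -84.3°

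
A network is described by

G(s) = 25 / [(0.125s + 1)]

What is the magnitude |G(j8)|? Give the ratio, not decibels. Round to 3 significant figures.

At ω = 8 rad/s:
pole (1 + j8·0.125) = 1 + j1 → |·| ≈ 1.4142, ∠ ≈ 45.00°
|G| = 25 · 1 / (1.4142) ≈ 17.678

17.7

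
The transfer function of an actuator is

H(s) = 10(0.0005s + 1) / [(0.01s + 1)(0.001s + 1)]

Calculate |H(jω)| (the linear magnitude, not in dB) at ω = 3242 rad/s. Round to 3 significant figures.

At ω = 3242 rad/s:
zero (1 + j3242·0.0005) = 1 + j1.621 → |·| ≈ 1.9046, ∠ ≈ 58.33°
pole (1 + j3242·0.01) = 1 + j32.42 → |·| ≈ 32.435, ∠ ≈ 88.23°
pole (1 + j3242·0.001) = 1 + j3.242 → |·| ≈ 3.3927, ∠ ≈ 72.86°
|H| = 10 · 1.9046 / (32.435 · 3.3927) ≈ 0.17308

0.173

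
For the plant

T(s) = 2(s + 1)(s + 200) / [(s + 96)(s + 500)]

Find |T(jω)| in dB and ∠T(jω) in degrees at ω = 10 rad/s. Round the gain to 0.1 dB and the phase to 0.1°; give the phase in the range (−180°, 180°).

At s = jω = j10:
zero (s+1): 1 + j10 → |·| = √(1²+10²) = √101 ≈ 10.05, ∠ = arctan(10/1) ≈ 84.29°
zero (s+200): 200 + j10 → |·| = √(200²+10²) = √40100 ≈ 200.25, ∠ = arctan(10/200) ≈ 2.86°
pole (s+96): 96 + j10 → |·| = √(96²+10²) = √9316 ≈ 96.519, ∠ = arctan(10/96) ≈ 5.95°
pole (s+500): 500 + j10 → |·| = √(500²+10²) = √250100 ≈ 500.1, ∠ = arctan(10/500) ≈ 1.15°
|T| = 2 · 2012.5 / 48269 ≈ 0.083387
Gain = 20 log₁₀(0.083387) ≈ -21.58 dB
∠T = 87.15° − 7.10° = 80.05°

-21.6 dB, 80.1°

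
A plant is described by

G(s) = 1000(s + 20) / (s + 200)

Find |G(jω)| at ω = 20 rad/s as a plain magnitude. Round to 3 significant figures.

At s = jω = j20:
zero (s+20): 20 + j20 → |·| = √(20²+20²) = √800 ≈ 28.284, ∠ = arctan(20/20) ≈ 45.00°
pole (s+200): 200 + j20 → |·| = √(200²+20²) = √40400 ≈ 201, ∠ = arctan(20/200) ≈ 5.71°
|G| = 1000 · 28.284 / 201 ≈ 140.72

141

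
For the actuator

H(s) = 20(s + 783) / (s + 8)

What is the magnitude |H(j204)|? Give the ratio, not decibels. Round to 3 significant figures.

At s = jω = j204:
zero (s+783): 783 + j204 → |·| = √(783²+204²) = √654705 ≈ 809.14, ∠ = arctan(204/783) ≈ 14.60°
pole (s+8): 8 + j204 → |·| = √(8²+204²) = √41680 ≈ 204.16, ∠ = arctan(204/8) ≈ 87.75°
|H| = 20 · 809.14 / 204.16 ≈ 79.265

79.3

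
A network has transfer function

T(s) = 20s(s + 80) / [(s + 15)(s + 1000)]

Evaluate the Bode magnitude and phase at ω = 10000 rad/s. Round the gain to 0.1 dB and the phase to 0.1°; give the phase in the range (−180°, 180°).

At s = jω = j10000:
zero (s+80): 80 + j10000 → |·| = √(80²+10000²) = √100006400 ≈ 10000, ∠ = arctan(10000/80) ≈ 89.54°
zero at origin: s = j10000 → |·| = 10000, ∠ = 90.00°
pole (s+15): 15 + j10000 → |·| = √(15²+10000²) = √100000225 ≈ 10000, ∠ = arctan(10000/15) ≈ 89.91°
pole (s+1000): 1000 + j10000 → |·| = √(1000²+10000²) = √101000000 ≈ 10050, ∠ = arctan(10000/1000) ≈ 84.29°
|T| = 20 · 1e+08 / 1.005e+08 ≈ 19.9
Gain = 20 log₁₀(19.9) ≈ 25.98 dB
∠T = 179.54° − 174.20° = 5.34°

26.0 dB, 5.3°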